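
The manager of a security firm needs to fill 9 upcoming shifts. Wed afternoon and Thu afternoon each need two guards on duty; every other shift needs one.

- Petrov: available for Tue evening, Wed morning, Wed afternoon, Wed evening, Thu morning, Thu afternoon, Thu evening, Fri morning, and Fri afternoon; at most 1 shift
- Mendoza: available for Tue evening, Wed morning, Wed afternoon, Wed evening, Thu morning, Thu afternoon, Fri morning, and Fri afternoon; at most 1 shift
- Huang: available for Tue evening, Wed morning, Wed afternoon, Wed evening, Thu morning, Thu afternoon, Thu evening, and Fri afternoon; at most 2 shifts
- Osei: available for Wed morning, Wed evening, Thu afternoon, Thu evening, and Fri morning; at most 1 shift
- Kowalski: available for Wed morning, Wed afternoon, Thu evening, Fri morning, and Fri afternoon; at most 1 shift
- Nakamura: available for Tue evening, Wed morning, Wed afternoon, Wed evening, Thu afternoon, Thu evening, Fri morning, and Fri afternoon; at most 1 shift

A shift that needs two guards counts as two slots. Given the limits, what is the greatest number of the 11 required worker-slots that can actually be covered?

Total capacity across all guards is 1+1+2+1+1+1 = 7, and 11 slots are needed, so at most 7 can be filled.
An assignment achieving 7: Tue evening→Mendoza, Wed afternoon→Huang+Kowalski, Wed evening→Huang, Thu morning→Petrov, Thu afternoon→Osei+Nakamura.
Loads: Petrov 1/1, Mendoza 1/1, Huang 2/2, Osei 1/1, Kowalski 1/1, Nakamura 1/1.

7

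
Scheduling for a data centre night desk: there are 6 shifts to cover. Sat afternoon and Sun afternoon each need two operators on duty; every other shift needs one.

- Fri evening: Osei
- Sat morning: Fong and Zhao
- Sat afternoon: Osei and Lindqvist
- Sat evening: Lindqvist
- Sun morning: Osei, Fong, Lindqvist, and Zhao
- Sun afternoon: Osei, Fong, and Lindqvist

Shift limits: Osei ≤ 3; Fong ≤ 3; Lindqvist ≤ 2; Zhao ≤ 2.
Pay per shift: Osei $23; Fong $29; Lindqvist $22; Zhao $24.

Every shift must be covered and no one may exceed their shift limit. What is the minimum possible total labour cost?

$190

Fri evening can only be covered by Osei, so that assignment is forced.
Sat afternoon can only be covered by Osei and Lindqvist, so that assignment is forced.
Sat evening can only be covered by Lindqvist, so that assignment is forced.
Picking the cheapest available operator for each shift independently would cost $181, but that ignores the shift limits.
An optimal schedule: Fri evening→Osei, Sat morning→Zhao, Sat afternoon→Lindqvist+Osei, Sat evening→Lindqvist, Sun morning→Zhao, Sun afternoon→Osei+Fong.
Total: 23 + 24 + 22 + 23 + 22 + 24 + 23 + 29 = $190.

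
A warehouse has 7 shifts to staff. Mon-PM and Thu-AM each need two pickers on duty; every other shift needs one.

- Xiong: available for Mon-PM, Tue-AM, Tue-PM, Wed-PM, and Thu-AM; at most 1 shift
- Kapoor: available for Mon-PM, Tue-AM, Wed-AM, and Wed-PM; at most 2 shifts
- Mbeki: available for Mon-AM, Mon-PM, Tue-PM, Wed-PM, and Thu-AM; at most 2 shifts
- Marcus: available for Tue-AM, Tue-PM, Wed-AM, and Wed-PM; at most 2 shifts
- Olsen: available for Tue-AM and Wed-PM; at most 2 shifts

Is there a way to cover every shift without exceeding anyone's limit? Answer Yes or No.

Total capacity is 9 and 9 slots are needed, so capacity alone doesn't rule it out.
Shifts {Mon-AM, Mon-PM, Thu-AM} need 5 worker-slots in total, but the pickers available for any of those shifts (Xiong, Kapoor, and Mbeki) can supply at most 4 among them. So no valid schedule exists.

No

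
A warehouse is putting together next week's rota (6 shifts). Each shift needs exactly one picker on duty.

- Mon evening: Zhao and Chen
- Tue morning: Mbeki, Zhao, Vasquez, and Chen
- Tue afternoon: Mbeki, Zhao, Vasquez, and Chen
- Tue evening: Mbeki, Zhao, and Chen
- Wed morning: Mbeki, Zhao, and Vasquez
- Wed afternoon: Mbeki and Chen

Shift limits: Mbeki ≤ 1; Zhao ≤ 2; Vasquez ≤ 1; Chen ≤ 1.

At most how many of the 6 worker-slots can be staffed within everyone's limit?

Total capacity across all pickers is 1+2+1+1 = 5, and 6 slots are needed, so at most 5 can be filled.
An assignment achieving 5: Mon evening→Zhao, Tue morning→Chen, Tue evening→Zhao, Wed morning→Vasquez, Wed afternoon→Mbeki.
Loads: Mbeki 1/1, Zhao 2/2, Vasquez 1/1, Chen 1/1.

5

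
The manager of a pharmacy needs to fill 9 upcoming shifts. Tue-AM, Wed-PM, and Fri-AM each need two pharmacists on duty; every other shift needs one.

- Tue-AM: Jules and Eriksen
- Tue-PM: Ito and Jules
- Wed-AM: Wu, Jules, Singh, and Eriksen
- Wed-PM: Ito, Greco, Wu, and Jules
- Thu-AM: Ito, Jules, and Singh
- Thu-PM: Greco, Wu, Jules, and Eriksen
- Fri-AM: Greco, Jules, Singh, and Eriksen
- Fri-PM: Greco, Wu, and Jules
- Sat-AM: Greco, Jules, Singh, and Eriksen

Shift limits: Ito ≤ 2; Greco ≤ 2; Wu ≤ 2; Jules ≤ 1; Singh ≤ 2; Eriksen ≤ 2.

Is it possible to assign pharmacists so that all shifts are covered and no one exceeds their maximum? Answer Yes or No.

Total capacity is 2+2+2+1+2+2 = 11 but 12 worker-slots are needed — infeasible.

No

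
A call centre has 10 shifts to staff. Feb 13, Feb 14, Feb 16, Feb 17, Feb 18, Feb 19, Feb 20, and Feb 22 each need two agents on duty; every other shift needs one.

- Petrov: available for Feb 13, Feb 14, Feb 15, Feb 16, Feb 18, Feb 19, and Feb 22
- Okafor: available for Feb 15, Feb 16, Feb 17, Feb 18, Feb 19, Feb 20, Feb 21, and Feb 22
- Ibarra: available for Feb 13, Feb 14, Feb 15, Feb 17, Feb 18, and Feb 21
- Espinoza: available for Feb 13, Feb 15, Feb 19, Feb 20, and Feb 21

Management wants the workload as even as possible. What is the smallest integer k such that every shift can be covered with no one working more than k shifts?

With 4 agents and 18 worker-slots to fill, someone must work at least ⌈18/4⌉ = 5 shifts, so k ≥ 5.
k = 5 works: Feb 13→Petrov+Ibarra, Feb 14→Petrov+Ibarra, Feb 15→Espinoza, Feb 16→Petrov+Okafor, Feb 17→Okafor+Ibarra, Feb 18→Petrov+Ibarra, Feb 19→Okafor+Espinoza, Feb 20→Okafor+Espinoza, Feb 21→Ibarra, Feb 22→Petrov+Okafor.
Loads: Petrov 5, Okafor 5, Ibarra 5, Espinoza 3 — all ≤ 5.

5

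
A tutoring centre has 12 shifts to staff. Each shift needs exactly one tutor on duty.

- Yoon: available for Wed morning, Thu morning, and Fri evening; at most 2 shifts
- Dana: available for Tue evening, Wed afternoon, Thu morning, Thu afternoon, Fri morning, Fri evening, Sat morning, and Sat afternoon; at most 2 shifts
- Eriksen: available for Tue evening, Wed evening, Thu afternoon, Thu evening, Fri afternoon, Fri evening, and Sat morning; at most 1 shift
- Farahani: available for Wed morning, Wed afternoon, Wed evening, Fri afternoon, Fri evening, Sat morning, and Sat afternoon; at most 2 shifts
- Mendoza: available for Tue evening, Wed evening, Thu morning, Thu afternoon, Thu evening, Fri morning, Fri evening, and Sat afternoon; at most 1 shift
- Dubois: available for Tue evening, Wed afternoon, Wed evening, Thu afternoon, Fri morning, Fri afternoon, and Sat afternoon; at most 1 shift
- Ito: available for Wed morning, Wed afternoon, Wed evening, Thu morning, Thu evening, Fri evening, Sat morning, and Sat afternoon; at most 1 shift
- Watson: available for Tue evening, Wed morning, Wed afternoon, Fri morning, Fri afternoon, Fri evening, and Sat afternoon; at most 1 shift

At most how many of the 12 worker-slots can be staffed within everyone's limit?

Total capacity across all tutors is 2+2+1+2+1+1+1+1 = 11, and 12 slots are needed, so at most 11 can be filled.
An assignment achieving 11: Tue evening→Mendoza, Wed morning→Yoon, Wed afternoon→Dubois, Wed evening→Ito, Thu morning→Yoon, Thu afternoon→Dana, Thu evening→Eriksen, Fri morning→Dana, Fri afternoon→Farahani, Sat morning→Farahani, Sat afternoon→Watson.
Loads: Yoon 2/2, Dana 2/2, Eriksen 1/1, Farahani 2/2, Mendoza 1/1, Dubois 1/1, Ito 1/1, Watson 1/1.

11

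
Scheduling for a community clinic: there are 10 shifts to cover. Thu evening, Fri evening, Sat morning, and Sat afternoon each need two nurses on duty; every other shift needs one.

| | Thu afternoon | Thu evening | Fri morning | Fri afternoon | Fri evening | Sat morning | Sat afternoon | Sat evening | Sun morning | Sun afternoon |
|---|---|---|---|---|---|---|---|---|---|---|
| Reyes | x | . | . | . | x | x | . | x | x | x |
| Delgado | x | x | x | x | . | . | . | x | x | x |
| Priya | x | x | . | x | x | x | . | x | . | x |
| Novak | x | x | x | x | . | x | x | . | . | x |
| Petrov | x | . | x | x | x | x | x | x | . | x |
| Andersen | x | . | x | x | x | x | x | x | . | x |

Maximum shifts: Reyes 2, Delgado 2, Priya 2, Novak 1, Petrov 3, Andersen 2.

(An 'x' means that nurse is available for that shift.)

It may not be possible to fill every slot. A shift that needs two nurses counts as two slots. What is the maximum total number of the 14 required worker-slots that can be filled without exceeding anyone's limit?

12

Total capacity across all nurses is 2+2+2+1+3+2 = 12, and 14 slots are needed, so at most 12 can be filled.
An assignment achieving 12: Thu evening→Delgado+Priya, Fri morning→Delgado, Fri afternoon→Petrov, Fri evening→Reyes+Priya, Sat morning→Petrov+Andersen, Sat afternoon→Novak+Petrov, Sat evening→Andersen, Sun morning→Reyes.
Loads: Reyes 2/2, Delgado 2/2, Priya 2/2, Novak 1/1, Petrov 3/3, Andersen 2/2.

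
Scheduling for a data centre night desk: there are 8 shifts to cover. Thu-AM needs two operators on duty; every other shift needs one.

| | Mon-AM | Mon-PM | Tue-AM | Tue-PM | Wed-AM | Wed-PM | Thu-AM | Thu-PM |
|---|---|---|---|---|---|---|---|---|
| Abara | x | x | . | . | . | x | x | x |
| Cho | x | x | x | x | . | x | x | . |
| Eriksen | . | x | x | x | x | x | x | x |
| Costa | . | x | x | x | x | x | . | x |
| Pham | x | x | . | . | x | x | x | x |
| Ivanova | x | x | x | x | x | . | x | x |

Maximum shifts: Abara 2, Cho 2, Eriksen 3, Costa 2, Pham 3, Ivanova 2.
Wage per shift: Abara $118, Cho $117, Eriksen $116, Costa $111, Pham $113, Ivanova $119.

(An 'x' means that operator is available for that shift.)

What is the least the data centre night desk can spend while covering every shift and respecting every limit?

$1026

Picking the cheapest available operator for each shift independently would cost $1008, but that ignores the shift limits.
An optimal schedule: Mon-AM→Pham, Mon-PM→Eriksen, Tue-AM→Costa, Tue-PM→Costa, Wed-AM→Pham, Wed-PM→Pham, Thu-AM→Eriksen+Cho, Thu-PM→Eriksen.
Total: 113 + 116 + 111 + 111 + 113 + 113 + 116 + 117 + 116 = $1026.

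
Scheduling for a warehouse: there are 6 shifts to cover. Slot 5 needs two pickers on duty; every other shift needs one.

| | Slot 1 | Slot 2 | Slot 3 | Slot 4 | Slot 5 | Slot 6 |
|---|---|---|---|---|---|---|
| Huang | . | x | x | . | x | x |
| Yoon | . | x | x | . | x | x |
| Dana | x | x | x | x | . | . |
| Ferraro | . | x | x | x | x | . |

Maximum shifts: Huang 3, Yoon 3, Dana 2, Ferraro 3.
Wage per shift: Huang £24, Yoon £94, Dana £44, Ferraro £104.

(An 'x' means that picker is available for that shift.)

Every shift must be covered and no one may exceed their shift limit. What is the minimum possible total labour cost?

£348

Slot 1 can only be covered by Dana, so that assignment is forced.
Picking the cheapest available picker for each shift independently would cost £278, but that ignores the shift limits.
An optimal schedule: Slot 1→Dana, Slot 2→Huang, Slot 3→Yoon, Slot 4→Dana, Slot 5→Huang+Yoon, Slot 6→Huang.
Total: 44 + 24 + 94 + 44 + 24 + 94 + 24 = £348.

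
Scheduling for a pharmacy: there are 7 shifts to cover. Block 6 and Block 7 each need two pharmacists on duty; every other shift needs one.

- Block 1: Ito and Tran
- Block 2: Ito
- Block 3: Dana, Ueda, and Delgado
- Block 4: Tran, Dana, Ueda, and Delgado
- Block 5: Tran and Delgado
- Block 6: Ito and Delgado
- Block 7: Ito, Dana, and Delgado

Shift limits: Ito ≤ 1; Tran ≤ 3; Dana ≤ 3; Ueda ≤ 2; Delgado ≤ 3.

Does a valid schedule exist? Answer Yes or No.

Total capacity is 12 and 9 slots are needed, so capacity alone doesn't rule it out.
Shifts {Block 2, Block 6} need 3 worker-slots in total, but the pharmacists available for any of those shifts (Ito and Delgado) can supply at most 2 among them. So no valid schedule exists.

No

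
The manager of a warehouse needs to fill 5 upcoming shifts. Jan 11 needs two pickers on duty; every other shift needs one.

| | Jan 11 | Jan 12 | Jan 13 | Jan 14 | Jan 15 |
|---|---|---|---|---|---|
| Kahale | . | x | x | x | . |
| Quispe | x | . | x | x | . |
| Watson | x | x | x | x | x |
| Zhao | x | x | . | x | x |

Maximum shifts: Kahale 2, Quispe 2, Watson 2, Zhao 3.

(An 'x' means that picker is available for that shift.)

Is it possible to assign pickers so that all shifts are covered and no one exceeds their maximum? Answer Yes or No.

One valid schedule: Jan 11→Quispe+Watson, Jan 12→Kahale, Jan 13→Kahale, Jan 14→Quispe, Jan 15→Watson.
Loads: Kahale 2/2, Quispe 2/2, Watson 2/2, Zhao 0/3 — all within limits.

Yes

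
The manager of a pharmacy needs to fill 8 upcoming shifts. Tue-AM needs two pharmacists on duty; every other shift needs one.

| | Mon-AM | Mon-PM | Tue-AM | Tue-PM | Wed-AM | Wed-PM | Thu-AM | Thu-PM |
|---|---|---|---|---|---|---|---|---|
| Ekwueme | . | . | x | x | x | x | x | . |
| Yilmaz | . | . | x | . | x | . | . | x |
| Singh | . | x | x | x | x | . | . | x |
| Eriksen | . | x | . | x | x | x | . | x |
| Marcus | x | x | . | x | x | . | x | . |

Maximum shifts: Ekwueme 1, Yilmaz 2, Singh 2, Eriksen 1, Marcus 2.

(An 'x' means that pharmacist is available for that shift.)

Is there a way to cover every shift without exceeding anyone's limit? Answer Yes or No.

Total capacity is 1+2+2+1+2 = 8 but 9 worker-slots are needed — infeasible.

No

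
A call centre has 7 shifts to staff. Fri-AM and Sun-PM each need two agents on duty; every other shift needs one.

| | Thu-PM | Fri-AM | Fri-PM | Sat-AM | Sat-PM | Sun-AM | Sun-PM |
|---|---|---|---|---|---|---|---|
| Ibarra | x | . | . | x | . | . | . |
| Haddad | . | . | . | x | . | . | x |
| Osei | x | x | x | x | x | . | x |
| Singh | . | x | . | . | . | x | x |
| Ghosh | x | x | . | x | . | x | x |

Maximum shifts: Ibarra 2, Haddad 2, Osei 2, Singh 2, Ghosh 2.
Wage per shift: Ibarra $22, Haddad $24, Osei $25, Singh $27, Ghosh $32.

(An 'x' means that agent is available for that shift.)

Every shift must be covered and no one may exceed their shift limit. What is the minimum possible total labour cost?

Fri-PM can only be covered by Osei, so that assignment is forced.
Sat-PM can only be covered by Osei, so that assignment is forced.
Picking the cheapest available agent for each shift independently would cost $222, but that ignores the shift limits.
An optimal schedule: Thu-PM→Ibarra, Fri-AM→Singh+Ghosh, Fri-PM→Osei, Sat-AM→Ibarra, Sat-PM→Osei, Sun-AM→Singh, Sun-PM→Haddad+Ghosh.
Total: 22 + 27 + 32 + 25 + 22 + 25 + 27 + 24 + 32 = $236.

$236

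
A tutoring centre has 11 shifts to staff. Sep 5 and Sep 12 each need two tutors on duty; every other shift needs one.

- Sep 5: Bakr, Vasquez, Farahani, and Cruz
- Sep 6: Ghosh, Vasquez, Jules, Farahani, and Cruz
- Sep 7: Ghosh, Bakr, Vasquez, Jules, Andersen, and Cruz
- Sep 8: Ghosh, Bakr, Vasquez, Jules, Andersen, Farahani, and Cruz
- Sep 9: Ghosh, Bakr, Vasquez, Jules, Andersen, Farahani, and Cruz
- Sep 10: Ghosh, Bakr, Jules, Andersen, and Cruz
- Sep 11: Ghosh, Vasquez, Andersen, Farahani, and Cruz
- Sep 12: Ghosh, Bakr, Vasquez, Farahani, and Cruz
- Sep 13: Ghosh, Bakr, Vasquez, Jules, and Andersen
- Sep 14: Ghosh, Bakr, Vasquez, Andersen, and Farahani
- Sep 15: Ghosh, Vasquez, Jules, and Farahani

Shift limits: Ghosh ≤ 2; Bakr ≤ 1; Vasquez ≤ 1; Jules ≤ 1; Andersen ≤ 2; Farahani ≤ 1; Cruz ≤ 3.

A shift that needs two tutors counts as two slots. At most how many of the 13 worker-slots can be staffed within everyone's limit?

11

Total capacity across all tutors is 2+1+1+1+2+1+3 = 11, and 13 slots are needed, so at most 11 can be filled.
An assignment achieving 11: Sep 5→Bakr+Vasquez, Sep 6→Ghosh, Sep 7→Cruz, Sep 8→Cruz, Sep 10→Jules, Sep 11→Andersen, Sep 12→Farahani+Cruz, Sep 13→Andersen, Sep 15→Ghosh.
Loads: Ghosh 2/2, Bakr 1/1, Vasquez 1/1, Jules 1/1, Andersen 2/2, Farahani 1/1, Cruz 3/3.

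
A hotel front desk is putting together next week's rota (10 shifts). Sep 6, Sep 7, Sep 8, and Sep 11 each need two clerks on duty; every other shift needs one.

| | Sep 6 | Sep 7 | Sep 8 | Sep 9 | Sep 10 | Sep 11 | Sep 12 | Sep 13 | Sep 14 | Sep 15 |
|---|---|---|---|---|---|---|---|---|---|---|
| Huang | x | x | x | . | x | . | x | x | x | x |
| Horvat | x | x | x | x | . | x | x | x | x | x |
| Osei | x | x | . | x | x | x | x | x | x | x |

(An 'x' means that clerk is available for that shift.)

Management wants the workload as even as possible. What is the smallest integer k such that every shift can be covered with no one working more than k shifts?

With 3 clerks and 14 worker-slots to fill, someone must work at least ⌈14/3⌉ = 5 shifts, so k ≥ 5.
k = 5 works: Sep 6→Huang+Horvat, Sep 7→Huang+Horvat, Sep 8→Huang+Horvat, Sep 9→Horvat, Sep 10→Huang, Sep 11→Horvat+Osei, Sep 12→Huang, Sep 13→Osei, Sep 14→Osei, Sep 15→Osei.
Loads: Huang 5, Horvat 5, Osei 4 — all ≤ 5.

5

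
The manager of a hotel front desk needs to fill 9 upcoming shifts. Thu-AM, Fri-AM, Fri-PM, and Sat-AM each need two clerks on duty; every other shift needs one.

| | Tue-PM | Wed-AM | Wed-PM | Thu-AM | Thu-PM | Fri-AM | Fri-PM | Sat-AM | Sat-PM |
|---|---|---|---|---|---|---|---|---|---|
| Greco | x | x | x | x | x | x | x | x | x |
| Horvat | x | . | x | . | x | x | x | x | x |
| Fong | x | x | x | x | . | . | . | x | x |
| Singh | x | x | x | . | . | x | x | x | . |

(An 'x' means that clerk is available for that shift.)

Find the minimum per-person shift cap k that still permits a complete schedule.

With 4 clerks and 13 worker-slots to fill, someone must work at least ⌈13/4⌉ = 4 shifts, so k ≥ 4.
k = 4 works: Tue-PM→Horvat, Wed-AM→Greco, Wed-PM→Fong, Thu-AM→Greco+Fong, Thu-PM→Greco, Fri-AM→Greco+Horvat, Fri-PM→Horvat+Singh, Sat-AM→Fong+Singh, Sat-PM→Horvat.
Loads: Greco 4, Horvat 4, Fong 3, Singh 2 — all ≤ 4.

4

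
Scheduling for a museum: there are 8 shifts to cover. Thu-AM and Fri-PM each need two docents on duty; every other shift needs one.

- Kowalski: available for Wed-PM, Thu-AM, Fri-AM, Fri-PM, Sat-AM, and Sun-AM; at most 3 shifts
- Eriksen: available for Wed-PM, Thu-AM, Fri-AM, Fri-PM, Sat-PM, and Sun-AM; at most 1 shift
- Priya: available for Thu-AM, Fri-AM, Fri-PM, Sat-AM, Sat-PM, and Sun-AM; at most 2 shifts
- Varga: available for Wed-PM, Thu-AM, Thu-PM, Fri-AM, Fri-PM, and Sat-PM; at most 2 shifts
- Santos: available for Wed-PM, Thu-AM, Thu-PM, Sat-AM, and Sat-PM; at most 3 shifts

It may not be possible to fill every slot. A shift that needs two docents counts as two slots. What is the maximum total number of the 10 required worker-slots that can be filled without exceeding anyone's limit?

10

Total capacity across all docents is 3+1+2+2+3 = 11, and 10 slots are needed, so at most 10 can be filled.
An assignment achieving 10: Wed-PM→Kowalski, Thu-AM→Priya+Santos, Thu-PM→Varga, Fri-AM→Eriksen, Fri-PM→Priya+Varga, Sat-AM→Kowalski, Sat-PM→Santos, Sun-AM→Kowalski.
Loads: Kowalski 3/3, Eriksen 1/1, Priya 2/2, Varga 2/2, Santos 2/3.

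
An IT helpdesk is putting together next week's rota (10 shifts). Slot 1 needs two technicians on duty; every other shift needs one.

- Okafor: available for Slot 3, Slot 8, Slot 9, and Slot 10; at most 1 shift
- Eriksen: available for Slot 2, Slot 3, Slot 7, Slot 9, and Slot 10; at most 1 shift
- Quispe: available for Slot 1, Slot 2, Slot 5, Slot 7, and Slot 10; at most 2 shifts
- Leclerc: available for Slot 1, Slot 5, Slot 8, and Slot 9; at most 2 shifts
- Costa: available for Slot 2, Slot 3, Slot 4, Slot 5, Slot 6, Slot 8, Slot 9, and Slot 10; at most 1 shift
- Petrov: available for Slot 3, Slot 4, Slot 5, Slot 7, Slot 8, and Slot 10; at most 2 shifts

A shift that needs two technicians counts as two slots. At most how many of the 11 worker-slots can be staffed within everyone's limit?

Total capacity across all technicians is 1+1+2+2+1+2 = 9, and 11 slots are needed, so at most 9 can be filled.
An assignment achieving 9: Slot 1→Quispe+Leclerc, Slot 2→Eriksen, Slot 3→Okafor, Slot 4→Petrov, Slot 5→Leclerc, Slot 6→Costa, Slot 7→Quispe, Slot 8→Petrov.
Loads: Okafor 1/1, Eriksen 1/1, Quispe 2/2, Leclerc 2/2, Costa 1/1, Petrov 2/2.

9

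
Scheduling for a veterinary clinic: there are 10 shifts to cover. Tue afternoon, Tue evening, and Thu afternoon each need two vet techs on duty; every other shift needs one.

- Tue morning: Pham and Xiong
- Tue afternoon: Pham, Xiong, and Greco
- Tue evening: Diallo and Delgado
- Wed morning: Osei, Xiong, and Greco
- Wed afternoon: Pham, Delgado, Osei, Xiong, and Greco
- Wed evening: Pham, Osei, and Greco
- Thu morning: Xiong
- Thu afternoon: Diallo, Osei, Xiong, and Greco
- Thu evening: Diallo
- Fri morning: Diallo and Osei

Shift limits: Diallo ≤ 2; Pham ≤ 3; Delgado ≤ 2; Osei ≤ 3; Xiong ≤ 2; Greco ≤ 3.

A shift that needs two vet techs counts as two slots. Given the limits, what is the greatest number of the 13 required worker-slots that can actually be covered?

Total capacity across all vet techs is 2+3+2+3+2+3 = 15, and 13 slots are needed, so at most 13 can be filled.
An assignment achieving 13: Tue morning→Pham, Tue afternoon→Pham+Xiong, Tue evening→Diallo+Delgado, Wed morning→Osei, Wed afternoon→Delgado, Wed evening→Pham, Thu morning→Xiong, Thu afternoon→Osei+Greco, Thu evening→Diallo, Fri morning→Osei.
Loads: Diallo 2/2, Pham 3/3, Delgado 2/2, Osei 3/3, Xiong 2/2, Greco 1/3.

13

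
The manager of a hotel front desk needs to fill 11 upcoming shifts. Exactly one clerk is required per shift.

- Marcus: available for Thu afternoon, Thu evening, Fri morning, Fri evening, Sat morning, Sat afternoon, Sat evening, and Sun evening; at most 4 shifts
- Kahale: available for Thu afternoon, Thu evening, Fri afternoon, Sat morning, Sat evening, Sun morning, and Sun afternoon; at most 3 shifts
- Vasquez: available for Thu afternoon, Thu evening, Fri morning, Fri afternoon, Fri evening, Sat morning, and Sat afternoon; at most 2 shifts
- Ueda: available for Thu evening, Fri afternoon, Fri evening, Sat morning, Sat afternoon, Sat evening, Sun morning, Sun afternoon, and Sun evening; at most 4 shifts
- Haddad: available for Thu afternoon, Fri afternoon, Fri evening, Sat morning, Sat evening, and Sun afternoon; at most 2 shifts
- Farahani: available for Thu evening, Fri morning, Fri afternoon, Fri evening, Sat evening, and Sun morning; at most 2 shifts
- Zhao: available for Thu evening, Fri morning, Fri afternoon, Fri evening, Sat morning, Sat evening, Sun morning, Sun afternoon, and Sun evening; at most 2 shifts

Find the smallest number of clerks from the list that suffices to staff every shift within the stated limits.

3

11 slots to fill and no one can take more than 4, so at least ⌈11/4⌉ = 3 clerks are needed.
Marcus, Kahale, and Ueda alone can cover everything: Thu afternoon→Marcus, Thu evening→Ueda, Fri morning→Marcus, Fri afternoon→Kahale, Fri evening→Marcus, Sat morning→Ueda, Sat afternoon→Marcus, Sat evening→Ueda, Sun morning→Kahale, Sun afternoon→Kahale, Sun evening→Ueda.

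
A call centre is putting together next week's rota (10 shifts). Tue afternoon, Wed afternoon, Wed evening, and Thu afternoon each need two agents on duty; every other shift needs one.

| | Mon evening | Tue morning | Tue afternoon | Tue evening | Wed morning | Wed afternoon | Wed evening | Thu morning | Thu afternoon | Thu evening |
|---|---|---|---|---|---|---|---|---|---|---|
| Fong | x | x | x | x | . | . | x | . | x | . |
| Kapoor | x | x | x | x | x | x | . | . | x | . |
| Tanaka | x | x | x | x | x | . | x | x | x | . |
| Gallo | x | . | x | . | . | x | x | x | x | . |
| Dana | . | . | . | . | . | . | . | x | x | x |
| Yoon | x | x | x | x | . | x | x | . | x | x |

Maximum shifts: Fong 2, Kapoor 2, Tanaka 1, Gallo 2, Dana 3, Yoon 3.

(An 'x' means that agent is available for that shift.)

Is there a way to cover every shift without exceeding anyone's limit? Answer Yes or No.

Total capacity is 2+2+1+2+3+3 = 13 but 14 worker-slots are needed — infeasible.

No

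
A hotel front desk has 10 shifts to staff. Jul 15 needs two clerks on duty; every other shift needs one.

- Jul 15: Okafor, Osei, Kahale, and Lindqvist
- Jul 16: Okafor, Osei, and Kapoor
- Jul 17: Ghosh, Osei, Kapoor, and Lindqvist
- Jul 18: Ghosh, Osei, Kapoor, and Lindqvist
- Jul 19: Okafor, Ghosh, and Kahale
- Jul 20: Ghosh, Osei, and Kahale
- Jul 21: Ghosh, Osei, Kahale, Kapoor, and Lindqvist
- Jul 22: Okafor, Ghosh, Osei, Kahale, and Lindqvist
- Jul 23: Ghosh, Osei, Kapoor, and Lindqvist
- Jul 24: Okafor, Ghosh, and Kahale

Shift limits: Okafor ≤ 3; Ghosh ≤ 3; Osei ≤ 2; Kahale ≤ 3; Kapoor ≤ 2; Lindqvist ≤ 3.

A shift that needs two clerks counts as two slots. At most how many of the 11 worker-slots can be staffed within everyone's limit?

11

Total capacity across all clerks is 3+3+2+3+2+3 = 16, and 11 slots are needed, so at most 11 can be filled.
An assignment achieving 11: Jul 15→Osei+Kahale, Jul 16→Okafor, Jul 17→Ghosh, Jul 18→Ghosh, Jul 19→Okafor, Jul 20→Ghosh, Jul 21→Kahale, Jul 22→Kahale, Jul 23→Osei, Jul 24→Okafor.
Loads: Okafor 3/3, Ghosh 3/3, Osei 2/2, Kahale 3/3, Kapoor 0/2, Lindqvist 0/3.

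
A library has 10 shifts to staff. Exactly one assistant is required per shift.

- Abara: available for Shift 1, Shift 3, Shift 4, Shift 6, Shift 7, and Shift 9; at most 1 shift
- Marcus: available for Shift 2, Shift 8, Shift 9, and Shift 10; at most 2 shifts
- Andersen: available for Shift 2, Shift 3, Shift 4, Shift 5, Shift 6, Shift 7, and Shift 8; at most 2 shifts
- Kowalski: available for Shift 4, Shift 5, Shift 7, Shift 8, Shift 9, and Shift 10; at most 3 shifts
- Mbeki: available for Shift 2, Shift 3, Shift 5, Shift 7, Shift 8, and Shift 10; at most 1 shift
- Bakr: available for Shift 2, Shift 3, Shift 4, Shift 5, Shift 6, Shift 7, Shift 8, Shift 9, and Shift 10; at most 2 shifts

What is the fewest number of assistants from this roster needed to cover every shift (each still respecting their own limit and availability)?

5

10 slots to fill and no one can take more than 3, so at least ⌈10/3⌉ = 4 assistants are needed.
Any 4 assistants together have capacity at most 3+2+2+2 = 9 < 10 slots, so 4 can never suffice.
Abara, Marcus, Andersen, Kowalski, and Bakr alone can cover everything: Shift 1→Abara, Shift 2→Marcus, Shift 3→Andersen, Shift 4→Kowalski, Shift 5→Andersen, Shift 6→Bakr, Shift 7→Kowalski, Shift 8→Kowalski, Shift 9→Bakr, Shift 10→Marcus.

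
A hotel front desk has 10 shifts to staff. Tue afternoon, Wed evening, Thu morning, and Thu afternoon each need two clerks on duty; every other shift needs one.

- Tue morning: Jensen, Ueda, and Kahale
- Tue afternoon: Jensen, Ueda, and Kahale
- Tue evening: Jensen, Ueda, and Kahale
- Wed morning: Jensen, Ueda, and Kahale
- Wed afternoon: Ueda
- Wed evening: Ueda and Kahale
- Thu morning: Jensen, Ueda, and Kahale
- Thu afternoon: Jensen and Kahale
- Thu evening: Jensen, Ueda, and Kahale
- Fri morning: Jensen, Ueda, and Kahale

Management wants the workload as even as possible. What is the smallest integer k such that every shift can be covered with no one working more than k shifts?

With 3 clerks and 14 worker-slots to fill, someone must work at least ⌈14/3⌉ = 5 shifts, so k ≥ 5.
k = 5 works: Tue morning→Jensen, Tue afternoon→Jensen+Ueda, Tue evening→Jensen, Wed morning→Jensen, Wed afternoon→Ueda, Wed evening→Ueda+Kahale, Thu morning→Ueda+Kahale, Thu afternoon→Jensen+Kahale, Thu evening→Ueda, Fri morning→Kahale.
Loads: Jensen 5, Ueda 5, Kahale 4 — all ≤ 5.

5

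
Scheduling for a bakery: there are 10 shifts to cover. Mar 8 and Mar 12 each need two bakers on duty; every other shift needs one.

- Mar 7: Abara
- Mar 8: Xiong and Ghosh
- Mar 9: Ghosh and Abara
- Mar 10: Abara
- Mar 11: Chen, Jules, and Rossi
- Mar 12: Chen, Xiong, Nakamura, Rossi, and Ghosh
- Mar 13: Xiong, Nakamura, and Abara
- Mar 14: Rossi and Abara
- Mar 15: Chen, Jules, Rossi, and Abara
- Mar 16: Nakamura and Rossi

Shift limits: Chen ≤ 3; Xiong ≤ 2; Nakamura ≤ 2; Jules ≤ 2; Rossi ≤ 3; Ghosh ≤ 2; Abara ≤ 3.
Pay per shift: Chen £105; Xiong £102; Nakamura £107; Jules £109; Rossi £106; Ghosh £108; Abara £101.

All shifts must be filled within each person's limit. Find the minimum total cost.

£1248

Mar 7 can only be covered by Abara, so that assignment is forced.
Mar 8 can only be covered by Xiong and Ghosh, so that assignment is forced.
Mar 10 can only be covered by Abara, so that assignment is forced.
Picking the cheapest available baker for each shift independently would cost £1234, but that ignores the shift limits.
An optimal schedule: Mar 7→Abara, Mar 8→Xiong+Ghosh, Mar 9→Abara, Mar 10→Abara, Mar 11→Chen, Mar 12→Chen+Rossi, Mar 13→Xiong, Mar 14→Rossi, Mar 15→Chen, Mar 16→Rossi.
Total: 101 + 102 + 108 + 101 + 101 + 105 + 105 + 106 + 102 + 106 + 105 + 106 = £1248.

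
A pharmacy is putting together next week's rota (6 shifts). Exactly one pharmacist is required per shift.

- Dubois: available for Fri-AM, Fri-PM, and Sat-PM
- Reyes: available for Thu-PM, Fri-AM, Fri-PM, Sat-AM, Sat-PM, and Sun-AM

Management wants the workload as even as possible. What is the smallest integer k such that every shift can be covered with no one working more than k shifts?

3

With 2 pharmacists and 6 worker-slots to fill, someone must work at least ⌈6/2⌉ = 3 shifts, so k ≥ 3.
k = 3 works: Thu-PM→Reyes, Fri-AM→Dubois, Fri-PM→Dubois, Sat-AM→Reyes, Sat-PM→Dubois, Sun-AM→Reyes.
Loads: Dubois 3, Reyes 3 — all ≤ 3.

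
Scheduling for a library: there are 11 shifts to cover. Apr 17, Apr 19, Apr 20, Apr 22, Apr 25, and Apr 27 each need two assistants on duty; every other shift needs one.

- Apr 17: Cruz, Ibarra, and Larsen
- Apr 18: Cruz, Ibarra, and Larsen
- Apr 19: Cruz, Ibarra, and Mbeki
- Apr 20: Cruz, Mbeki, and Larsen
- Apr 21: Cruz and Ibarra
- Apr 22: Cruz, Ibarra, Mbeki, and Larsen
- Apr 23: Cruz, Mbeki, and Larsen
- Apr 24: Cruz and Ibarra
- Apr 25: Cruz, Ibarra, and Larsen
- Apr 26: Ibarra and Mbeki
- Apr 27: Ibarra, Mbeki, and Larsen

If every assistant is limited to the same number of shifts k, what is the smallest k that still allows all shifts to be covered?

With 4 assistants and 17 worker-slots to fill, someone must work at least ⌈17/4⌉ = 5 shifts, so k ≥ 5.
k = 5 works: Apr 17→Cruz+Ibarra, Apr 18→Cruz, Apr 19→Cruz+Ibarra, Apr 20→Mbeki+Larsen, Apr 21→Cruz, Apr 22→Mbeki+Larsen, Apr 23→Mbeki, Apr 24→Cruz, Apr 25→Ibarra+Larsen, Apr 26→Ibarra, Apr 27→Ibarra+Mbeki.
Loads: Cruz 5, Ibarra 5, Mbeki 4, Larsen 3 — all ≤ 5.

5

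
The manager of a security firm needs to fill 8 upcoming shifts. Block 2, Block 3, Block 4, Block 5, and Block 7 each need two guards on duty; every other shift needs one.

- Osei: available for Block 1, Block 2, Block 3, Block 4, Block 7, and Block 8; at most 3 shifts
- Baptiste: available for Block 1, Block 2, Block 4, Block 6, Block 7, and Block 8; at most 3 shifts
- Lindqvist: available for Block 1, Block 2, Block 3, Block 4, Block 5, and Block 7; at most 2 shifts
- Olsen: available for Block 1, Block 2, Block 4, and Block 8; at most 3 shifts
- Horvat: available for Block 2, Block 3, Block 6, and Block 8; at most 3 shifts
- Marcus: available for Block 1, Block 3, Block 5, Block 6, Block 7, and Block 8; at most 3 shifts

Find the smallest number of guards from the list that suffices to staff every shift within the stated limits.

5

13 slots to fill and no one can take more than 3, so at least ⌈13/3⌉ = 5 guards are needed.
Osei, Baptiste, Lindqvist, Olsen, and Marcus alone can cover everything: Block 1→Olsen, Block 2→Osei+Olsen, Block 3→Osei+Lindqvist, Block 4→Baptiste+Olsen, Block 5→Lindqvist+Marcus, Block 6→Baptiste, Block 7→Baptiste+Marcus, Block 8→Osei.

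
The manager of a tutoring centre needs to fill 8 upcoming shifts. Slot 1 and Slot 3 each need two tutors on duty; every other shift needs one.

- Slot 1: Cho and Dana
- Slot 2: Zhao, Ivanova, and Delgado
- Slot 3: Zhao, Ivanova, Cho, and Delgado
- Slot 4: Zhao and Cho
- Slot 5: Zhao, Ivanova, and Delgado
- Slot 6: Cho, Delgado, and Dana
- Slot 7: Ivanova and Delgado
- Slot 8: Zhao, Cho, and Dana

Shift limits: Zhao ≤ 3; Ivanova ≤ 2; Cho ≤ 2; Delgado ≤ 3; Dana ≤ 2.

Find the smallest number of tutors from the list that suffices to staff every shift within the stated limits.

4

10 slots to fill and no one can take more than 3, so at least ⌈10/3⌉ = 4 tutors are needed.
Zhao, Cho, Delgado, and Dana alone can cover everything: Slot 1→Cho+Dana, Slot 2→Zhao, Slot 3→Cho+Delgado, Slot 4→Zhao, Slot 5→Zhao, Slot 6→Delgado, Slot 7→Delgado, Slot 8→Dana.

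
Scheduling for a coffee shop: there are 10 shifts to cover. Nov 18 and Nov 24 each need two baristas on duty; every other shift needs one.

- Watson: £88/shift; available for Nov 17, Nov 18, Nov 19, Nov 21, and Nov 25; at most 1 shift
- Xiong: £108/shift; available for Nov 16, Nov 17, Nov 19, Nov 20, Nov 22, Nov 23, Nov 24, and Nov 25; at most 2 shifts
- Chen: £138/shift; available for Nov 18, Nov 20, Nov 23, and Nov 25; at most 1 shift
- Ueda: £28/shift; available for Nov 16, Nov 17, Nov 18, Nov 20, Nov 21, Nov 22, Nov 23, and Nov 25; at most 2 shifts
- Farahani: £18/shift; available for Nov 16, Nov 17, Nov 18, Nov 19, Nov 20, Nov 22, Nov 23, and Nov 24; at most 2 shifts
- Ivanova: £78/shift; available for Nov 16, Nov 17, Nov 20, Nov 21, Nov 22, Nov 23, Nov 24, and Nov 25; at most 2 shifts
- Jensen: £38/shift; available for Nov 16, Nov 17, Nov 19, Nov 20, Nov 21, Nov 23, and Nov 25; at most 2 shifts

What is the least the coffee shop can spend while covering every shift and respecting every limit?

£766

Picking the cheapest available barista for each shift independently would cost £306, but that ignores the shift limits.
An optimal schedule: Nov 16→Ueda, Nov 17→Ivanova, Nov 18→Chen+Farahani, Nov 19→Watson, Nov 20→Ivanova, Nov 21→Ueda, Nov 22→Xiong, Nov 23→Jensen, Nov 24→Xiong+Farahani, Nov 25→Jensen.
Total: 28 + 78 + 138 + 18 + 88 + 78 + 28 + 108 + 38 + 108 + 18 + 38 = £766.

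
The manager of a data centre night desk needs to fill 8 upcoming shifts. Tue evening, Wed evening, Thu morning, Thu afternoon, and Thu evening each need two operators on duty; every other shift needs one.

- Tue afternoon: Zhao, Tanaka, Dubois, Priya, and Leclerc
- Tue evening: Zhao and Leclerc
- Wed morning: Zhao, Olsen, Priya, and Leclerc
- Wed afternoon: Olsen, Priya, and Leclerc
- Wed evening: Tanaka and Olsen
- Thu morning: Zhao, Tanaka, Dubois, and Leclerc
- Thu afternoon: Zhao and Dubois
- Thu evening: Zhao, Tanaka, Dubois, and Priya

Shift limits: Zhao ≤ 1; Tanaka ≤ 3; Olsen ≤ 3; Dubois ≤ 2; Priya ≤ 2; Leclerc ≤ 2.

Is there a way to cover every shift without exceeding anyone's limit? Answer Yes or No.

No

Total capacity is 13 and 13 slots are needed, so capacity alone doesn't rule it out.
Shifts {Tue evening, Thu afternoon} need 4 worker-slots in total, but the operators available for any of those shifts (Zhao, Dubois, and Leclerc) can supply at most 3 among them. So no valid schedule exists.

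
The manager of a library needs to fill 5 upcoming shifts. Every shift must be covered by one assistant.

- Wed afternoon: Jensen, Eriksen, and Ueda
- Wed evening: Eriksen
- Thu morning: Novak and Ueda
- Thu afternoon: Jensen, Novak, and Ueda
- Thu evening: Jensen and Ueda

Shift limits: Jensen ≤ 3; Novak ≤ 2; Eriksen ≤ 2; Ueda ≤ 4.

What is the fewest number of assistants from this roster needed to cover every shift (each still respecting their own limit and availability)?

5 slots to fill and no one can take more than 4, so at least ⌈5/4⌉ = 2 assistants are needed.
Eriksen and Ueda alone can cover everything: Wed afternoon→Eriksen, Wed evening→Eriksen, Thu morning→Ueda, Thu afternoon→Ueda, Thu evening→Ueda.

2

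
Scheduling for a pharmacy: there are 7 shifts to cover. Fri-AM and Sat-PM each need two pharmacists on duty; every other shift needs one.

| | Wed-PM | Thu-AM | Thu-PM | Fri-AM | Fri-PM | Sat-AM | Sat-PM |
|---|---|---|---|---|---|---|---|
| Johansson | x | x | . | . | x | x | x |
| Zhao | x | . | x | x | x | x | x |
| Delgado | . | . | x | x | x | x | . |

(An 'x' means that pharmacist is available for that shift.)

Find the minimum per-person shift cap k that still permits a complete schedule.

With 3 pharmacists and 9 worker-slots to fill, someone must work at least ⌈9/3⌉ = 3 shifts, so k ≥ 3.
k = 3 works: Wed-PM→Johansson, Thu-AM→Johansson, Thu-PM→Zhao, Fri-AM→Zhao+Delgado, Fri-PM→Delgado, Sat-AM→Delgado, Sat-PM→Johansson+Zhao.
Loads: Johansson 3, Zhao 3, Delgado 3 — all ≤ 3.

3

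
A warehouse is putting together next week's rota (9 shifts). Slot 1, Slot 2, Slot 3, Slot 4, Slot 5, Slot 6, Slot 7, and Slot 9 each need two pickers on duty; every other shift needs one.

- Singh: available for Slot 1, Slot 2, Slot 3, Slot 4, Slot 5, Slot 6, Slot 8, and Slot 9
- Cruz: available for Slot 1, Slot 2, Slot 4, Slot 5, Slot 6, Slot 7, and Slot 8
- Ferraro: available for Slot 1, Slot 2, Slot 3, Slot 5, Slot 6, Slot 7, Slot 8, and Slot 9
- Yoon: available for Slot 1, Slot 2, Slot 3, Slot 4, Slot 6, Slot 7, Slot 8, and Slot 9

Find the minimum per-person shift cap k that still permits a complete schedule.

With 4 pickers and 17 worker-slots to fill, someone must work at least ⌈17/4⌉ = 5 shifts, so k ≥ 5.
k = 5 works: Slot 1→Cruz+Ferraro, Slot 2→Cruz+Yoon, Slot 3→Singh+Ferraro, Slot 4→Singh+Cruz, Slot 5→Singh+Cruz, Slot 6→Ferraro+Yoon, Slot 7→Cruz+Ferraro, Slot 8→Singh, Slot 9→Singh+Ferraro.
Loads: Singh 5, Cruz 5, Ferraro 5, Yoon 2 — all ≤ 5.

5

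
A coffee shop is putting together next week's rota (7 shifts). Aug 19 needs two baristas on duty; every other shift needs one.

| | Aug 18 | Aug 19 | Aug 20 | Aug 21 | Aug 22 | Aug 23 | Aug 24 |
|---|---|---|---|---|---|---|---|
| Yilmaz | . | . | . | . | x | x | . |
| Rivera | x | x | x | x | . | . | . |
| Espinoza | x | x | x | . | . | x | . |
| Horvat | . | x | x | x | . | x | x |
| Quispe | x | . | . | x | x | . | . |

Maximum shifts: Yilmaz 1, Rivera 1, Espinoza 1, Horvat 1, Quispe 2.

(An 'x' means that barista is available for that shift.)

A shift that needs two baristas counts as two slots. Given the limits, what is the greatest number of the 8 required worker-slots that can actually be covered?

Total capacity across all baristas is 1+1+1+1+2 = 6, and 8 slots are needed, so at most 6 can be filled.
An assignment achieving 6: Aug 18→Quispe, Aug 19→Rivera+Espinoza, Aug 21→Quispe, Aug 22→Yilmaz, Aug 24→Horvat.
Loads: Yilmaz 1/1, Rivera 1/1, Espinoza 1/1, Horvat 1/1, Quispe 2/2.

6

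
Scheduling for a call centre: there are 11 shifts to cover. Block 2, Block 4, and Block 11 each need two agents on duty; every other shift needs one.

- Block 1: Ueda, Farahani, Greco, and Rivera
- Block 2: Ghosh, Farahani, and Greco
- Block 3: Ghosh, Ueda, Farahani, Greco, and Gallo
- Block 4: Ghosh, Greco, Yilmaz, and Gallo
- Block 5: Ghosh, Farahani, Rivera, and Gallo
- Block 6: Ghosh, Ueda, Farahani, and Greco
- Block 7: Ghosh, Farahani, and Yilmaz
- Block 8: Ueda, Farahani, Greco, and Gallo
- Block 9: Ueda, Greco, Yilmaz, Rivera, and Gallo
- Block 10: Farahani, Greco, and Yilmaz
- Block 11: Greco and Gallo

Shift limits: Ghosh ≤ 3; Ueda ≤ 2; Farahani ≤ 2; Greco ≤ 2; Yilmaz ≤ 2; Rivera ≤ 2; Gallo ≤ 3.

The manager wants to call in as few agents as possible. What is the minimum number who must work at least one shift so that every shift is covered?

6

14 slots to fill and no one can take more than 3, so at least ⌈14/3⌉ = 5 agents are needed.
Any 5 agents together have capacity at most 3+3+2+2+2 = 12 < 14 slots, so 5 can never suffice.
Ghosh, Ueda, Farahani, Greco, Yilmaz, and Gallo alone can cover everything: Block 1→Ueda, Block 2→Ghosh+Farahani, Block 3→Gallo, Block 4→Yilmaz+Gallo, Block 5→Ghosh, Block 6→Ueda, Block 7→Ghosh, Block 8→Greco, Block 9→Yilmaz, Block 10→Farahani, Block 11→Greco+Gallo.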